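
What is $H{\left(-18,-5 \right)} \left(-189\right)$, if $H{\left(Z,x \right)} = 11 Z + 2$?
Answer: $37044$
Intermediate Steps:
$H{\left(Z,x \right)} = 2 + 11 Z$
$H{\left(-18,-5 \right)} \left(-189\right) = \left(2 + 11 \left(-18\right)\right) \left(-189\right) = \left(2 - 198\right) \left(-189\right) = \left(-196\right) \left(-189\right) = 37044$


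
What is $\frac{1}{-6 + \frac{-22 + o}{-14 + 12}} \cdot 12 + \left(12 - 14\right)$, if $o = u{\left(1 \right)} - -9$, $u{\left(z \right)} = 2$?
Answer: $-26$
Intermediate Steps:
$o = 11$ ($o = 2 - -9 = 2 + 9 = 11$)
$\frac{1}{-6 + \frac{-22 + o}{-14 + 12}} \cdot 12 + \left(12 - 14\right) = \frac{1}{-6 + \frac{-22 + 11}{-14 + 12}} \cdot 12 + \left(12 - 14\right) = \frac{1}{-6 - \frac{11}{-2}} \cdot 12 - 2 = \frac{1}{-6 - - \frac{11}{2}} \cdot 12 - 2 = \frac{1}{-6 + \frac{11}{2}} \cdot 12 - 2 = \frac{1}{- \frac{1}{2}} \cdot 12 - 2 = \left(-2\right) 12 - 2 = -24 - 2 = -26$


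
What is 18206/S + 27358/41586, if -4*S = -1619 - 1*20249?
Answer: 453340451/113675331 ≈ 3.9880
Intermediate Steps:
S = 5467 (S = -(-1619 - 1*20249)/4 = -(-1619 - 20249)/4 = -¼*(-21868) = 5467)
18206/S + 27358/41586 = 18206/5467 + 27358/41586 = 18206*(1/5467) + 27358*(1/41586) = 18206/5467 + 13679/20793 = 453340451/113675331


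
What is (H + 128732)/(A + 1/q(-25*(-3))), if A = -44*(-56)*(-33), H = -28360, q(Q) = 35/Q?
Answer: -702604/569169 ≈ -1.2344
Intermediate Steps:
A = -81312 (A = 2464*(-33) = -81312)
(H + 128732)/(A + 1/q(-25*(-3))) = (-28360 + 128732)/(-81312 + 1/(35/((-25*(-3))))) = 100372/(-81312 + 1/(35/75)) = 100372/(-81312 + 1/(35*(1/75))) = 100372/(-81312 + 1/(7/15)) = 100372/(-81312 + 15/7) = 100372/(-569169/7) = 100372*(-7/569169) = -702604/569169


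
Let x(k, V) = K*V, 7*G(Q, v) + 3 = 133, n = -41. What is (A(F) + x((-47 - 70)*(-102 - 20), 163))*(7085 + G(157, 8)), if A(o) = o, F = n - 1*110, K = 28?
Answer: 219436425/7 ≈ 3.1348e+7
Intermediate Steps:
G(Q, v) = 130/7 (G(Q, v) = -3/7 + (⅐)*133 = -3/7 + 19 = 130/7)
F = -151 (F = -41 - 1*110 = -41 - 110 = -151)
x(k, V) = 28*V
(A(F) + x((-47 - 70)*(-102 - 20), 163))*(7085 + G(157, 8)) = (-151 + 28*163)*(7085 + 130/7) = (-151 + 4564)*(49725/7) = 4413*(49725/7) = 219436425/7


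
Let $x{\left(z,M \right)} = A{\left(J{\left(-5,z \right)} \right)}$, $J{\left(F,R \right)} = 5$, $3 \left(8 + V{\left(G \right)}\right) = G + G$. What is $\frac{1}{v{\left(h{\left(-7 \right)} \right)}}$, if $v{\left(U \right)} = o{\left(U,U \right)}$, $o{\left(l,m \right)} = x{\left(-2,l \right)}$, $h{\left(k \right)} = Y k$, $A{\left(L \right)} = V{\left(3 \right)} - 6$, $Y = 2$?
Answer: $- \frac{1}{12} \approx -0.083333$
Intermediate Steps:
$V{\left(G \right)} = -8 + \frac{2 G}{3}$ ($V{\left(G \right)} = -8 + \frac{G + G}{3} = -8 + \frac{2 G}{3}$)
$A{\left(L \right)} = -12$ ($A{\left(L \right)} = \left(-8 + \frac{2}{3} \cdot 3\right) - 6 = \left(-8 + 2\right) - 6 = -6 - 6 = -12$)
$x{\left(z,M \right)} = -12$
$h{\left(k \right)} = 2 k$
$o{\left(l,m \right)} = -12$
$v{\left(U \right)} = -12$
$\frac{1}{v{\left(h{\left(-7 \right)} \right)}} = \frac{1}{-12} = - \frac{1}{12}$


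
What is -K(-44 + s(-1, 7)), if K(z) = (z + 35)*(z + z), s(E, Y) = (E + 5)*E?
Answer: -1248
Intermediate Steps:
s(E, Y) = E*(5 + E) (s(E, Y) = (5 + E)*E = E*(5 + E))
K(z) = 2*z*(35 + z) (K(z) = (35 + z)*(2*z) = 2*z*(35 + z))
-K(-44 + s(-1, 7)) = -2*(-44 - (5 - 1))*(35 + (-44 - (5 - 1))) = -2*(-44 - 1*4)*(35 + (-44 - 1*4)) = -2*(-44 - 4)*(35 + (-44 - 4)) = -2*(-48)*(35 - 48) = -2*(-48)*(-13) = -1*1248 = -1248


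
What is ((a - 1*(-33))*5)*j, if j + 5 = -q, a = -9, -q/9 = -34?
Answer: -37320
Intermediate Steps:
q = 306 (q = -9*(-34) = 306)
j = -311 (j = -5 - 1*306 = -5 - 306 = -311)
((a - 1*(-33))*5)*j = ((-9 - 1*(-33))*5)*(-311) = ((-9 + 33)*5)*(-311) = (24*5)*(-311) = 120*(-311) = -37320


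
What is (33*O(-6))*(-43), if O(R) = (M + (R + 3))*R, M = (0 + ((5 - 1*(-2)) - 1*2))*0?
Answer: -25542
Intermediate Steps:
M = 0 (M = (0 + ((5 + 2) - 2))*0 = (0 + (7 - 2))*0 = (0 + 5)*0 = 5*0 = 0)
O(R) = R*(3 + R) (O(R) = (0 + (R + 3))*R = (0 + (3 + R))*R = (3 + R)*R = R*(3 + R))
(33*O(-6))*(-43) = (33*(-6*(3 - 6)))*(-43) = (33*(-6*(-3)))*(-43) = (33*18)*(-43) = 594*(-43) = -25542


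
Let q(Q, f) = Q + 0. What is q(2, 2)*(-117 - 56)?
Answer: -346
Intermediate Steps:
q(Q, f) = Q
q(2, 2)*(-117 - 56) = 2*(-117 - 56) = 2*(-173) = -346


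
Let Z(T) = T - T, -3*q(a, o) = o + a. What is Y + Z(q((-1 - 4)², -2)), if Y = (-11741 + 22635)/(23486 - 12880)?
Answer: 5447/5303 ≈ 1.0272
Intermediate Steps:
q(a, o) = -a/3 - o/3 (q(a, o) = -(o + a)/3 = -(a + o)/3 = -a/3 - o/3)
Y = 5447/5303 (Y = 10894/10606 = 10894*(1/10606) = 5447/5303 ≈ 1.0272)
Z(T) = 0
Y + Z(q((-1 - 4)², -2)) = 5447/5303 + 0 = 5447/5303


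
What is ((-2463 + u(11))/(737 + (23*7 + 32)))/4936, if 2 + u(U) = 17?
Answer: -51/95635 ≈ -0.00053328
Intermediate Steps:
u(U) = 15 (u(U) = -2 + 17 = 15)
((-2463 + u(11))/(737 + (23*7 + 32)))/4936 = ((-2463 + 15)/(737 + (23*7 + 32)))/4936 = -2448/(737 + (161 + 32))*(1/4936) = -2448/(737 + 193)*(1/4936) = -2448/930*(1/4936) = -2448*1/930*(1/4936) = -408/155*1/4936 = -51/95635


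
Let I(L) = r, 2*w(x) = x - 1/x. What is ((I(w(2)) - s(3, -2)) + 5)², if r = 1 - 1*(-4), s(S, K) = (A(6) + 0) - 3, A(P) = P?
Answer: 49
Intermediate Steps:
s(S, K) = 3 (s(S, K) = (6 + 0) - 3 = 6 - 3 = 3)
r = 5 (r = 1 + 4 = 5)
w(x) = x/2 - 1/(2*x) (w(x) = (x - 1/x)/2 = x/2 - 1/(2*x))
I(L) = 5
((I(w(2)) - s(3, -2)) + 5)² = ((5 - 1*3) + 5)² = ((5 - 3) + 5)² = (2 + 5)² = 7² = 49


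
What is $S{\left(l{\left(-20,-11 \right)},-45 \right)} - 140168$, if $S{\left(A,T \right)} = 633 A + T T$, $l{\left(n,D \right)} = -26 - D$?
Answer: $-147638$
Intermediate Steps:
$S{\left(A,T \right)} = T^{2} + 633 A$ ($S{\left(A,T \right)} = 633 A + T^{2} = T^{2} + 633 A$)
$S{\left(l{\left(-20,-11 \right)},-45 \right)} - 140168 = \left(\left(-45\right)^{2} + 633 \left(-26 - -11\right)\right) - 140168 = \left(2025 + 633 \left(-26 + 11\right)\right) - 140168 = \left(2025 + 633 \left(-15\right)\right) - 140168 = \left(2025 - 9495\right) - 140168 = -7470 - 140168 = -147638$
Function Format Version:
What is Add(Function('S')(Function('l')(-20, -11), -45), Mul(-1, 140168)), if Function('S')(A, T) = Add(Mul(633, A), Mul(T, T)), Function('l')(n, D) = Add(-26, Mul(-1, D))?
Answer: -147638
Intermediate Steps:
Function('S')(A, T) = Add(Pow(T, 2), Mul(633, A)) (Function('S')(A, T) = Add(Mul(633, A), Pow(T, 2)) = Add(Pow(T, 2), Mul(633, A)))
Add(Function('S')(Function('l')(-20, -11), -45), Mul(-1, 140168)) = Add(Add(Pow(-45, 2), Mul(633, Add(-26, Mul(-1, -11)))), Mul(-1, 140168)) = Add(Add(2025, Mul(633, Add(-26, 11))), -140168) = Add(Add(2025, Mul(633, -15)), -140168) = Add(Add(2025, -9495), -140168) = Add(-7470, -140168) = -147638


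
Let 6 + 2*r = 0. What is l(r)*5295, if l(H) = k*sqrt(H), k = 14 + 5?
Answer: 100605*I*sqrt(3) ≈ 1.7425e+5*I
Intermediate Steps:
k = 19
r = -3 (r = -3 + (1/2)*0 = -3 + 0 = -3)
l(H) = 19*sqrt(H)
l(r)*5295 = (19*sqrt(-3))*5295 = (19*(I*sqrt(3)))*5295 = (19*I*sqrt(3))*5295 = 100605*I*sqrt(3)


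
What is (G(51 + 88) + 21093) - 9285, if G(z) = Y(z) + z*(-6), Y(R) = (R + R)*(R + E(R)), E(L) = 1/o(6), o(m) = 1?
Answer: 49894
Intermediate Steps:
E(L) = 1 (E(L) = 1/1 = 1)
Y(R) = 2*R*(1 + R) (Y(R) = (R + R)*(R + 1) = (2*R)*(1 + R) = 2*R*(1 + R))
G(z) = -6*z + 2*z*(1 + z) (G(z) = 2*z*(1 + z) + z*(-6) = 2*z*(1 + z) - 6*z = -6*z + 2*z*(1 + z))
(G(51 + 88) + 21093) - 9285 = (2*(51 + 88)*(-2 + (51 + 88)) + 21093) - 9285 = (2*139*(-2 + 139) + 21093) - 9285 = (2*139*137 + 21093) - 9285 = (38086 + 21093) - 9285 = 59179 - 9285 = 49894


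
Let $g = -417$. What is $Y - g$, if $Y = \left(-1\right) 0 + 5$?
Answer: $422$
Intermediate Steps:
$Y = 5$ ($Y = 0 + 5 = 5$)
$Y - g = 5 - -417 = 5 + 417 = 422$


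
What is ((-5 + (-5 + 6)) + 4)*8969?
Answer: 0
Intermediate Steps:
((-5 + (-5 + 6)) + 4)*8969 = ((-5 + 1) + 4)*8969 = (-4 + 4)*8969 = 0*8969 = 0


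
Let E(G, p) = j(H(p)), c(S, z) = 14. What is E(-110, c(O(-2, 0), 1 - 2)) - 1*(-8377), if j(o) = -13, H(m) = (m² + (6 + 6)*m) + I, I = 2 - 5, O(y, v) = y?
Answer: 8364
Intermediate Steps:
I = -3
H(m) = -3 + m² + 12*m (H(m) = (m² + (6 + 6)*m) - 3 = (m² + 12*m) - 3 = -3 + m² + 12*m)
E(G, p) = -13
E(-110, c(O(-2, 0), 1 - 2)) - 1*(-8377) = -13 - 1*(-8377) = -13 + 8377 = 8364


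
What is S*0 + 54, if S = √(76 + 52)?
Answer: 54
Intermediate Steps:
S = 8*√2 (S = √128 = 8*√2 ≈ 11.314)
S*0 + 54 = (8*√2)*0 + 54 = 0 + 54 = 54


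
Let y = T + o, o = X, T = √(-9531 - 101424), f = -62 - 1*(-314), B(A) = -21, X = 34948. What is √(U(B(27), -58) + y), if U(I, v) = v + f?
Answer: √(35142 + I*√110955) ≈ 187.46 + 0.8884*I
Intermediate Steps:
f = 252 (f = -62 + 314 = 252)
T = I*√110955 (T = √(-110955) = I*√110955 ≈ 333.1*I)
o = 34948
U(I, v) = 252 + v (U(I, v) = v + 252 = 252 + v)
y = 34948 + I*√110955 (y = I*√110955 + 34948 = 34948 + I*√110955 ≈ 34948.0 + 333.1*I)
√(U(B(27), -58) + y) = √((252 - 58) + (34948 + I*√110955)) = √(194 + (34948 + I*√110955)) = √(35142 + I*√110955)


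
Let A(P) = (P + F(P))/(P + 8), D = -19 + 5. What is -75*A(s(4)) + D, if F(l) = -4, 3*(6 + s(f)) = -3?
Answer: 811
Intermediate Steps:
s(f) = -7 (s(f) = -6 + (⅓)*(-3) = -6 - 1 = -7)
D = -14
A(P) = (-4 + P)/(8 + P) (A(P) = (P - 4)/(P + 8) = (-4 + P)/(8 + P))
-75*A(s(4)) + D = -75*(-4 - 7)/(8 - 7) - 14 = -75*(-11)/1 - 14 = -75*(-11) - 14 = 825 - 14 = 811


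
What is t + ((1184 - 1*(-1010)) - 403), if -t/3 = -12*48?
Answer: 3519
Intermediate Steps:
t = 1728 (t = -(-36)*48 = -3*(-576) = 1728)
t + ((1184 - 1*(-1010)) - 403) = 1728 + ((1184 - 1*(-1010)) - 403) = 1728 + ((1184 + 1010) - 403) = 1728 + (2194 - 403) = 1728 + 1791 = 3519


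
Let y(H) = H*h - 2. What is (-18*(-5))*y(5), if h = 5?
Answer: 2070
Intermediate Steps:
y(H) = -2 + 5*H (y(H) = H*5 - 2 = 5*H - 2 = -2 + 5*H)
(-18*(-5))*y(5) = (-18*(-5))*(-2 + 5*5) = 90*(-2 + 25) = 90*23 = 2070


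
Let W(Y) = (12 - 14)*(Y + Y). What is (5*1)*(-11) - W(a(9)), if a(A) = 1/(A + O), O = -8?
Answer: -51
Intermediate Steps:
a(A) = 1/(-8 + A) (a(A) = 1/(A - 8) = 1/(-8 + A))
W(Y) = -4*Y
(5*1)*(-11) - W(a(9)) = (5*1)*(-11) - (-4)/(-8 + 9) = 5*(-11) - (-4)/1 = -55 - (-4) = -55 - 1*(-4) = -55 + 4 = -51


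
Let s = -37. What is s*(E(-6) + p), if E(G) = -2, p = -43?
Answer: 1665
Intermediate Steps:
s*(E(-6) + p) = -37*(-2 - 43) = -37*(-45) = 1665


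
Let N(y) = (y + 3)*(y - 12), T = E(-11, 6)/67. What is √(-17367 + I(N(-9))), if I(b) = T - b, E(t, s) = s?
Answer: 15*I*√349003/67 ≈ 132.26*I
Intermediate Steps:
T = 6/67 ≈ 0.089552
N(y) = (-12 + y)*(3 + y) (N(y) = (3 + y)*(-12 + y) = (-12 + y)*(3 + y))
I(b) = 6/67 - b
√(-17367 + I(N(-9))) = √(-17367 + (6/67 - (-36 + (-9)² - 9*(-9)))) = √(-17367 + (6/67 - (-36 + 81 + 81))) = √(-17367 + (6/67 - 1*126)) = √(-17367 + (6/67 - 126)) = √(-17367 - 8436/67) = √(-1172025/67) = 15*I*√349003/67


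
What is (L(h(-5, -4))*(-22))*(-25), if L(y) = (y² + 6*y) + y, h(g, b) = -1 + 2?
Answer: 4400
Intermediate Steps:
h(g, b) = 1
L(y) = y² + 7*y
(L(h(-5, -4))*(-22))*(-25) = ((1*(7 + 1))*(-22))*(-25) = ((1*8)*(-22))*(-25) = (8*(-22))*(-25) = -176*(-25) = 4400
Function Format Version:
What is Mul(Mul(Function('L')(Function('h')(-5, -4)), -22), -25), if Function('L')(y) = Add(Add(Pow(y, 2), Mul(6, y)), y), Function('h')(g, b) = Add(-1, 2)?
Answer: 4400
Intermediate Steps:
Function('h')(g, b) = 1
Function('L')(y) = Add(Pow(y, 2), Mul(7, y))
Mul(Mul(Function('L')(Function('h')(-5, -4)), -22), -25) = Mul(Mul(Mul(1, Add(7, 1)), -22), -25) = Mul(Mul(Mul(1, 8), -22), -25) = Mul(Mul(8, -22), -25) = Mul(-176, -25) = 4400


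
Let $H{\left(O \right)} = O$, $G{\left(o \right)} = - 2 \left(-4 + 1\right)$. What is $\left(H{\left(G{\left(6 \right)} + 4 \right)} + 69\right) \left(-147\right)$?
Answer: $-11613$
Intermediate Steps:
$G{\left(o \right)} = 6$ ($G{\left(o \right)} = \left(-2\right) \left(-3\right) = 6$)
$\left(H{\left(G{\left(6 \right)} + 4 \right)} + 69\right) \left(-147\right) = \left(\left(6 + 4\right) + 69\right) \left(-147\right) = \left(10 + 69\right) \left(-147\right) = 79 \left(-147\right) = -11613$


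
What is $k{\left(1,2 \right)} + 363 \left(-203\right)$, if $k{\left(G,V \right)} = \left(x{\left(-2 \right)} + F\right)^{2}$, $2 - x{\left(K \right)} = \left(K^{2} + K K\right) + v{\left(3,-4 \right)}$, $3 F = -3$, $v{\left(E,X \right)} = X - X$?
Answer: $-73640$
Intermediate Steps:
$v{\left(E,X \right)} = 0$
$F = -1$ ($F = \frac{1}{3} \left(-3\right) = -1$)
$x{\left(K \right)} = 2 - 2 K^{2}$ ($x{\left(K \right)} = 2 - \left(\left(K^{2} + K K\right) + 0\right) = 2 - \left(\left(K^{2} + K^{2}\right) + 0\right) = 2 - \left(2 K^{2} + 0\right) = 2 - 2 K^{2}$)
$k{\left(G,V \right)} = 49$ ($k{\left(G,V \right)} = \left(\left(2 - 2 \left(-2\right)^{2}\right) - 1\right)^{2} = \left(\left(2 - 8\right) - 1\right)^{2} = \left(-6 - 1\right)^{2} = \left(-7\right)^{2} = 49$)
$k{\left(1,2 \right)} + 363 \left(-203\right) = 49 + 363 \left(-203\right) = 49 - 73689 = -73640$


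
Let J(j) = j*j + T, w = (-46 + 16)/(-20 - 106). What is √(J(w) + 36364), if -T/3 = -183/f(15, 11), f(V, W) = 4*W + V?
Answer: 10*√558375115/1239 ≈ 190.72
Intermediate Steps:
f(V, W) = V + 4*W
w = 5/21 (w = -30/(-126) = -30*(-1/126) = 5/21 ≈ 0.23810)
T = 549/59 (T = -(-549)/(15 + 4*11) = -(-549)/(15 + 44) = -(-549)/59 = -3*(-183/59) = 549/59 ≈ 9.3051)
J(j) = 549/59 + j² (J(j) = j*j + 549/59 = j² + 549/59 = 549/59 + j²)
√(J(w) + 36364) = √((549/59 + (5/21)²) + 36364) = √((549/59 + 25/441) + 36364) = √(243584/26019 + 36364) = √(946398500/26019) = 10*√558375115/1239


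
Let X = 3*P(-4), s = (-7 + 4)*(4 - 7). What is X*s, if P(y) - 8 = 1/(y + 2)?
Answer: 405/2 ≈ 202.50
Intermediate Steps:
P(y) = 8 + 1/(2 + y) (P(y) = 8 + 1/(y + 2) = 8 + 1/(2 + y))
s = 9 (s = -3*(-3) = 9)
X = 45/2 (X = 3*((17 + 8*(-4))/(2 - 4)) = 3*((17 - 32)/(-2)) = 3*(-½*(-15)) = 3*(15/2) = 45/2 ≈ 22.500)
X*s = (45/2)*9 = 405/2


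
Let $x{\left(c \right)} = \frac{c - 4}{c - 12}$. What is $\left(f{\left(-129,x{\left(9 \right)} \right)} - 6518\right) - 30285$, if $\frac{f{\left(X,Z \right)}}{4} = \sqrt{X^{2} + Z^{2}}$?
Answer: $-36803 + \frac{4 \sqrt{149794}}{3} \approx -36287.0$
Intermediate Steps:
$x{\left(c \right)} = \frac{-4 + c}{-12 + c}$
$f{\left(X,Z \right)} = 4 \sqrt{X^{2} + Z^{2}}$
$\left(f{\left(-129,x{\left(9 \right)} \right)} - 6518\right) - 30285 = \left(4 \sqrt{\left(-129\right)^{2} + \left(\frac{-4 + 9}{-12 + 9}\right)^{2}} - 6518\right) - 30285 = \left(4 \sqrt{16641 + \left(\frac{1}{-3} \cdot 5\right)^{2}} - 6518\right) - 30285 = \left(4 \sqrt{16641 + \left(\left(- \frac{1}{3}\right) 5\right)^{2}} - 6518\right) - 30285 = \left(4 \sqrt{16641 + \left(- \frac{5}{3}\right)^{2}} - 6518\right) - 30285 = \left(4 \sqrt{16641 + \frac{25}{9}} - 6518\right) - 30285 = \left(4 \sqrt{\frac{149794}{9}} - 6518\right) - 30285 = \left(4 \frac{\sqrt{149794}}{3} - 6518\right) - 30285 = \left(\frac{4 \sqrt{149794}}{3} - 6518\right) - 30285 = \left(-6518 + \frac{4 \sqrt{149794}}{3}\right) - 30285 = -36803 + \frac{4 \sqrt{149794}}{3}$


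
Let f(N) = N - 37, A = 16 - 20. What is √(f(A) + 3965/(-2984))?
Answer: I*√94226514/1492 ≈ 6.5061*I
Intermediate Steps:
A = -4
f(N) = -37 + N
√(f(A) + 3965/(-2984)) = √((-37 - 4) + 3965/(-2984)) = √(-41 + 3965*(-1/2984)) = √(-41 - 3965/2984) = √(-126309/2984) = I*√94226514/1492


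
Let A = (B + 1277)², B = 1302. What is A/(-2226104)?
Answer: -6651241/2226104 ≈ -2.9878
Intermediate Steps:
A = 6651241 (A = (1302 + 1277)² = 2579² = 6651241)
A/(-2226104) = 6651241/(-2226104) = 6651241*(-1/2226104) = -6651241/2226104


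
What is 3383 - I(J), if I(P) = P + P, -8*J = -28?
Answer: 3376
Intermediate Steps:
J = 7/2 (J = -⅛*(-28) = 7/2 ≈ 3.5000)
I(P) = 2*P
3383 - I(J) = 3383 - 2*7/2 = 3383 - 1*7 = 3383 - 7 = 3376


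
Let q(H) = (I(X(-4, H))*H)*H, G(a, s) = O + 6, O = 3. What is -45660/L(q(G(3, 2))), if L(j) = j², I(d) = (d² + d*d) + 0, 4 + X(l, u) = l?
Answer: -3805/8957952 ≈ -0.00042476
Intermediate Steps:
X(l, u) = -4 + l
I(d) = 2*d² (I(d) = (d² + d²) + 0 = 2*d² + 0 = 2*d²)
G(a, s) = 9 (G(a, s) = 3 + 6 = 9)
q(H) = 128*H² (q(H) = ((2*(-4 - 4)²)*H)*H = ((2*(-8)²)*H)*H = ((2*64)*H)*H = (128*H)*H = 128*H²)
-45660/L(q(G(3, 2))) = -45660/((128*9²)²) = -45660/((128*81)²) = -45660/(10368²) = -45660/107495424 = -45660*1/107495424 = -3805/8957952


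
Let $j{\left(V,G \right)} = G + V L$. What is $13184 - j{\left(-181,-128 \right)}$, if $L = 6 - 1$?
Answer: $14217$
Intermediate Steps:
$L = 5$ ($L = 6 - 1 = 5$)
$j{\left(V,G \right)} = G + 5 V$ ($j{\left(V,G \right)} = G + V 5 = G + 5 V$)
$13184 - j{\left(-181,-128 \right)} = 13184 - \left(-128 + 5 \left(-181\right)\right) = 13184 - \left(-128 - 905\right) = 13184 - -1033 = 13184 + 1033 = 14217$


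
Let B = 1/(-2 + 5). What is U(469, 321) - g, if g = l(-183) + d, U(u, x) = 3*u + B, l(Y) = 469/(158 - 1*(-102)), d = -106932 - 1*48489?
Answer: 122324693/780 ≈ 1.5683e+5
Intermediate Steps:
B = 1/3 ≈ 0.33333
d = -155421 (d = -106932 - 48489 = -155421)
l(Y) = 469/260 (l(Y) = 469/(158 + 102) = 469/260)
U(u, x) = 1/3 + 3*u (U(u, x) = 3*u + 1/3 = 1/3 + 3*u)
g = -40408991/260 (g = 469/260 - 155421 = -40408991/260 ≈ -1.5542e+5)
U(469, 321) - g = (1/3 + 3*469) - 1*(-40408991/260) = (1/3 + 1407) + 40408991/260 = 4222/3 + 40408991/260 = 122324693/780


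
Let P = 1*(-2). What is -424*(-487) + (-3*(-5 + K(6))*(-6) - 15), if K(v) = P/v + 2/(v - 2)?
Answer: 206386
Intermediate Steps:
P = -2
K(v) = -2/v + 2/(-2 + v) (K(v) = -2/v + 2/(v - 2) = -2/v + 2/(-2 + v))
-424*(-487) + (-3*(-5 + K(6))*(-6) - 15) = -424*(-487) + (-3*(-5 + 4/(6*(-2 + 6)))*(-6) - 15) = 206488 + (-3*(-5 + 4*(1/6)/4)*(-6) - 15) = 206488 + (-3*(-5 + 4*(1/6)*(1/4))*(-6) - 15) = 206488 + (-3*(-5 + 1/6)*(-6) - 15) = 206488 + (-3*(-29/6)*(-6) - 15) = 206488 + ((29/2)*(-6) - 15) = 206488 + (-87 - 15) = 206488 - 102 = 206386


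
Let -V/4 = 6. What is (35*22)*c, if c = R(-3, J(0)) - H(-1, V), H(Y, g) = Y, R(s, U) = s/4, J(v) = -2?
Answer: 385/2 ≈ 192.50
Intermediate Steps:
V = -24 (V = -4*6 = -24)
R(s, U) = s/4 (R(s, U) = s*(¼) = s/4)
c = ¼ (c = (¼)*(-3) - 1*(-1) = -¾ + 1 = ¼ ≈ 0.25000)
(35*22)*c = (35*22)*(¼) = 770*(¼) = 385/2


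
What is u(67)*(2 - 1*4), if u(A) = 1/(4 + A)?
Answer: -2/71 ≈ -0.028169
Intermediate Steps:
u(67)*(2 - 1*4) = (2 - 1*4)/(4 + 67) = (2 - 4)/71 = (1/71)*(-2) = -2/71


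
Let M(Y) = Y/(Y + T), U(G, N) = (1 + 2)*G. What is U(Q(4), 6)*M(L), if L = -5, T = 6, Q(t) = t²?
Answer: -240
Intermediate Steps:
U(G, N) = 3*G
M(Y) = Y/(6 + Y) (M(Y) = Y/(Y + 6) = Y/(6 + Y))
U(Q(4), 6)*M(L) = (3*4²)*(-5/(6 - 5)) = (3*16)*(-5/1) = 48*(-5*1) = 48*(-5) = -240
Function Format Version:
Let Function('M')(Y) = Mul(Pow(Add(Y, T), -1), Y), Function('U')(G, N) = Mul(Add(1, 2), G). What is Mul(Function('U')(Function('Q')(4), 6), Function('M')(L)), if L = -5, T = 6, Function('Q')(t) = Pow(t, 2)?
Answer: -240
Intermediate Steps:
Function('U')(G, N) = Mul(3, G)
Function('M')(Y) = Mul(Y, Pow(Add(6, Y), -1)) (Function('M')(Y) = Mul(Pow(Add(Y, 6), -1), Y) = Mul(Pow(Add(6, Y), -1), Y) = Mul(Y, Pow(Add(6, Y), -1)))
Mul(Function('U')(Function('Q')(4), 6), Function('M')(L)) = Mul(Mul(3, Pow(4, 2)), Mul(-5, Pow(Add(6, -5), -1))) = Mul(Mul(3, 16), Mul(-5, Pow(1, -1))) = Mul(48, Mul(-5, 1)) = Mul(48, -5) = -240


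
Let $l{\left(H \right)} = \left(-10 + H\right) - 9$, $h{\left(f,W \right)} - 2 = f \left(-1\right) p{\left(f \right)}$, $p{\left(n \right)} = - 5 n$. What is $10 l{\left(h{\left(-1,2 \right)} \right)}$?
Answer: $-120$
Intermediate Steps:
$h{\left(f,W \right)} = 2 + 5 f^{2}$ ($h{\left(f,W \right)} = 2 + f \left(-1\right) \left(- 5 f\right) = 2 + - f \left(- 5 f\right) = 2 + 5 f^{2}$)
$l{\left(H \right)} = -19 + H$
$10 l{\left(h{\left(-1,2 \right)} \right)} = 10 \left(-19 + \left(2 + 5 \left(-1\right)^{2}\right)\right) = 10 \left(-19 + \left(2 + 5 \cdot 1\right)\right) = 10 \left(-19 + \left(2 + 5\right)\right) = 10 \left(-19 + 7\right) = 10 \left(-12\right) = -120$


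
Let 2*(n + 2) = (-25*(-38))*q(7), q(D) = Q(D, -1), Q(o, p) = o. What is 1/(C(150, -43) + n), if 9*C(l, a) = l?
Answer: 3/10019 ≈ 0.00029943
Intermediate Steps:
C(l, a) = l/9
q(D) = D
n = 3323 (n = -2 + (-25*(-38)*7)/2 = -2 + (950*7)/2 = -2 + (½)*6650 = -2 + 3325 = 3323)
1/(C(150, -43) + n) = 1/((⅑)*150 + 3323) = 1/(50/3 + 3323) = 1/(10019/3) = 3/10019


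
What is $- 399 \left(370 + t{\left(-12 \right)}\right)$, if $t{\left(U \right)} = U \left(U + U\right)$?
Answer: $-262542$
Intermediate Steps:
$t{\left(U \right)} = 2 U^{2}$ ($t{\left(U \right)} = U 2 U = 2 U^{2}$)
$- 399 \left(370 + t{\left(-12 \right)}\right) = - 399 \left(370 + 2 \left(-12\right)^{2}\right) = - 399 \left(370 + 2 \cdot 144\right) = - 399 \left(370 + 288\right) = \left(-399\right) 658 = -262542$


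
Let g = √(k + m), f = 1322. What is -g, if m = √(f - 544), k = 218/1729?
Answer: -√(376922 + 2989441*√778)/1729 ≈ -5.2933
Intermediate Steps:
k = 218/1729 (k = 218*(1/1729) = 218/1729 ≈ 0.12608)
m = √778 (m = √(1322 - 544) = √778 ≈ 27.893)
g = √(218/1729 + √778) ≈ 5.2933
-g = -√(376922 + 2989441*√778)/1729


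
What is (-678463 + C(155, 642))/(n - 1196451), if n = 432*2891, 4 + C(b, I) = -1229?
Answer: -679696/52461 ≈ -12.956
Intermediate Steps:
C(b, I) = -1233 (C(b, I) = -4 - 1229 = -1233)
n = 1248912
(-678463 + C(155, 642))/(n - 1196451) = (-678463 - 1233)/(1248912 - 1196451) = -679696/52461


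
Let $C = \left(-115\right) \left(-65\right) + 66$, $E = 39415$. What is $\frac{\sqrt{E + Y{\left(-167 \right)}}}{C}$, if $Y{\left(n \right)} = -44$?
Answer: $\frac{\sqrt{39371}}{7541} \approx 0.026312$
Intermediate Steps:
$C = 7541$ ($C = 7475 + 66 = 7541$)
$\frac{\sqrt{E + Y{\left(-167 \right)}}}{C} = \frac{\sqrt{39415 - 44}}{7541} = \sqrt{39371} \cdot \frac{1}{7541} = \frac{\sqrt{39371}}{7541}$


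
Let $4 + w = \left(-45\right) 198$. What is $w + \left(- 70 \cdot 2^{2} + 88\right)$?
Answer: $-9106$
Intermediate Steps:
$w = -8914$ ($w = -4 - 8910 = -8914$)
$w + \left(- 70 \cdot 2^{2} + 88\right) = -8914 + \left(- 70 \cdot 2^{2} + 88\right) = -8914 + \left(\left(-70\right) 4 + 88\right) = -8914 + \left(-280 + 88\right) = -8914 - 192 = -9106$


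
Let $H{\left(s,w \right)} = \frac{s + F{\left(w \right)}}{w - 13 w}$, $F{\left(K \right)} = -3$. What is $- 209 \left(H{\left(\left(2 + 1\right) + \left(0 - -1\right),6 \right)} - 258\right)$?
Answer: $\frac{3882593}{72} \approx 53925.0$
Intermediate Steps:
$H{\left(s,w \right)} = - \frac{-3 + s}{12 w}$ ($H{\left(s,w \right)} = \frac{s - 3}{w - 13 w} = \frac{-3 + s}{\left(-12\right) w} = \left(-3 + s\right) \left(- \frac{1}{12 w}\right) = - \frac{-3 + s}{12 w}$)
$- 209 \left(H{\left(\left(2 + 1\right) + \left(0 - -1\right),6 \right)} - 258\right) = - 209 \left(\frac{3 - \left(\left(2 + 1\right) + \left(0 - -1\right)\right)}{12 \cdot 6} - 258\right) = - 209 \left(\frac{1}{12} \cdot \frac{1}{6} \left(3 - \left(3 + \left(0 + 1\right)\right)\right) - 258\right) = - 209 \left(\frac{1}{12} \cdot \frac{1}{6} \left(3 - \left(3 + 1\right)\right) - 258\right) = - 209 \left(\frac{1}{12} \cdot \frac{1}{6} \left(3 - 4\right) - 258\right) = - 209 \left(\frac{1}{12} \cdot \frac{1}{6} \left(-1\right) - 258\right) = - 209 \left(- \frac{1}{72} - 258\right) = \left(-209\right) \left(- \frac{18577}{72}\right) = \frac{3882593}{72}$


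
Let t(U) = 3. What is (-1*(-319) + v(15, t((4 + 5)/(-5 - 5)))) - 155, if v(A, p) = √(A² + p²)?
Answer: 164 + 3*√26 ≈ 179.30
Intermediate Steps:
(-1*(-319) + v(15, t((4 + 5)/(-5 - 5)))) - 155 = (-1*(-319) + √(15² + 3²)) - 155 = (319 + √(225 + 9)) - 155 = (319 + √234) - 155 = (319 + 3*√26) - 155 = 164 + 3*√26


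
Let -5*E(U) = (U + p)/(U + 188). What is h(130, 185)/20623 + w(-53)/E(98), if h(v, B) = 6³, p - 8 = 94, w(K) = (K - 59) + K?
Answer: 97320801/82492 ≈ 1179.8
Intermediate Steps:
w(K) = -59 + 2*K (w(K) = (-59 + K) + K = -59 + 2*K)
p = 102 (p = 8 + 94 = 102)
h(v, B) = 216
E(U) = -(102 + U)/(5*(188 + U)) (E(U) = -(U + 102)/(5*(U + 188)) = -(102 + U)/(5*(188 + U)))
h(130, 185)/20623 + w(-53)/E(98) = 216/20623 + (-59 + 2*(-53))/(((-102 - 1*98)/(5*(188 + 98)))) = 216*(1/20623) + (-59 - 106)/(((⅕)*(-102 - 98)/286)) = 216/20623 - 165/((⅕)*(1/286)*(-200)) = 216/20623 - 165/(-20/143) = 216/20623 - 165*(-143/20) = 216/20623 + 4719/4 = 97320801/82492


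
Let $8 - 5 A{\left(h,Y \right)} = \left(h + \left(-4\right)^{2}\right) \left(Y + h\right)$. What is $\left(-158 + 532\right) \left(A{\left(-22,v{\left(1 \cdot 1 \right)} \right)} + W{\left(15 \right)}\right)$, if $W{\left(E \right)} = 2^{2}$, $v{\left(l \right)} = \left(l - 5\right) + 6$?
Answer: $- \frac{34408}{5} \approx -6881.6$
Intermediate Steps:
$v{\left(l \right)} = 1 + l$ ($v{\left(l \right)} = \left(-5 + l\right) + 6 = 1 + l$)
$A{\left(h,Y \right)} = \frac{8}{5} - \frac{\left(16 + h\right) \left(Y + h\right)}{5}$ ($A{\left(h,Y \right)} = \frac{8}{5} - \frac{\left(h + \left(-4\right)^{2}\right) \left(Y + h\right)}{5} = \frac{8}{5} - \frac{\left(h + 16\right) \left(Y + h\right)}{5} = \frac{8}{5} - \frac{\left(16 + h\right) \left(Y + h\right)}{5}$)
$W{\left(E \right)} = 4$
$\left(-158 + 532\right) \left(A{\left(-22,v{\left(1 \cdot 1 \right)} \right)} + W{\left(15 \right)}\right) = \left(-158 + 532\right) \left(\left(\frac{8}{5} - \frac{16 \left(1 + 1 \cdot 1\right)}{5} - - \frac{352}{5} - \frac{\left(-22\right)^{2}}{5} - \frac{1}{5} \left(1 + 1 \cdot 1\right) \left(-22\right)\right) + 4\right) = 374 \left(\left(\frac{8}{5} - \frac{16 \left(1 + 1\right)}{5} + \frac{352}{5} - \frac{484}{5} - \frac{1}{5} \left(1 + 1\right) \left(-22\right)\right) + 4\right) = 374 \left(\left(\frac{8}{5} - \frac{32}{5} + \frac{352}{5} - \frac{484}{5} - \frac{2}{5} \left(-22\right)\right) + 4\right) = 374 \left(\left(\frac{8}{5} - \frac{32}{5} + \frac{352}{5} - \frac{484}{5} + \frac{44}{5}\right) + 4\right) = 374 \left(- \frac{112}{5} + 4\right) = 374 \left(- \frac{92}{5}\right) = - \frac{34408}{5}$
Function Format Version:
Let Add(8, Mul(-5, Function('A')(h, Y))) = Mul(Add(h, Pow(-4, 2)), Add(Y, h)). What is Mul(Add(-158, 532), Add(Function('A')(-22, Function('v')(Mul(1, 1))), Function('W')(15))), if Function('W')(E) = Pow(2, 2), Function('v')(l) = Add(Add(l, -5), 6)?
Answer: Rational(-34408, 5) ≈ -6881.6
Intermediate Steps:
Function('v')(l) = Add(1, l) (Function('v')(l) = Add(Add(-5, l), 6) = Add(1, l))
Function('A')(h, Y) = Add(Rational(8, 5), Mul(Rational(-1, 5), Add(16, h), Add(Y, h))) (Function('A')(h, Y) = Add(Rational(8, 5), Mul(Rational(-1, 5), Mul(Add(h, Pow(-4, 2)), Add(Y, h)))) = Add(Rational(8, 5), Mul(Rational(-1, 5), Mul(Add(h, 16), Add(Y, h)))) = Add(Rational(8, 5), Mul(Rational(-1, 5), Mul(Add(16, h), Add(Y, h)))) = Add(Rational(8, 5), Mul(Rational(-1, 5), Add(16, h), Add(Y, h))))
Function('W')(E) = 4
Mul(Add(-158, 532), Add(Function('A')(-22, Function('v')(Mul(1, 1))), Function('W')(15))) = Mul(Add(-158, 532), Add(Add(Rational(8, 5), Mul(Rational(-16, 5), Add(1, Mul(1, 1))), Mul(Rational(-16, 5), -22), Mul(Rational(-1, 5), Pow(-22, 2)), Mul(Rational(-1, 5), Add(1, Mul(1, 1)), -22)), 4)) = Mul(374, Add(Add(Rational(8, 5), Mul(Rational(-16, 5), Add(1, 1)), Rational(352, 5), Mul(Rational(-1, 5), 484), Mul(Rational(-1, 5), Add(1, 1), -22)), 4)) = Mul(374, Add(Add(Rational(8, 5), Mul(Rational(-16, 5), 2), Rational(352, 5), Rational(-484, 5), Mul(Rational(-1, 5), 2, -22)), 4)) = Mul(374, Add(Add(Rational(8, 5), Rational(-32, 5), Rational(352, 5), Rational(-484, 5), Rational(44, 5)), 4)) = Mul(374, Add(Rational(-112, 5), 4)) = Mul(374, Rational(-92, 5)) = Rational(-34408, 5)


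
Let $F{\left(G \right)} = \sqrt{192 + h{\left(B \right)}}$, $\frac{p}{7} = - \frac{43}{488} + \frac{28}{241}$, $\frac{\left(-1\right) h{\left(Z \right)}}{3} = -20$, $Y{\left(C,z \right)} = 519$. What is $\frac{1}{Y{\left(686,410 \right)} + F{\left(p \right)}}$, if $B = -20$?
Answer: $\frac{173}{89703} - \frac{2 \sqrt{7}}{89703} \approx 0.0018696$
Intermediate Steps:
$h{\left(Z \right)} = 60$ ($h{\left(Z \right)} = \left(-3\right) \left(-20\right) = 60$)
$p = \frac{23107}{117608}$ ($p = 7 \left(- \frac{43}{488} + \frac{28}{241}\right) = 7 \cdot \frac{3301}{117608} = \frac{23107}{117608} \approx 0.19647$)
$F{\left(G \right)} = 6 \sqrt{7}$ ($F{\left(G \right)} = \sqrt{192 + 60} = \sqrt{252} = 6 \sqrt{7}$)
$\frac{1}{Y{\left(686,410 \right)} + F{\left(p \right)}} = \frac{1}{519 + 6 \sqrt{7}}$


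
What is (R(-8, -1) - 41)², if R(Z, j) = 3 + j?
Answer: 1521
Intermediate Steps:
(R(-8, -1) - 41)² = ((3 - 1) - 41)² = (2 - 41)² = (-39)² = 1521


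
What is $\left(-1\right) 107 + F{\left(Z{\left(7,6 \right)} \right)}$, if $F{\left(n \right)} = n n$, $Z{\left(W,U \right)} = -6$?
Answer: $-71$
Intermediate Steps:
$F{\left(n \right)} = n^{2}$
$\left(-1\right) 107 + F{\left(Z{\left(7,6 \right)} \right)} = \left(-1\right) 107 + \left(-6\right)^{2} = -107 + 36 = -71$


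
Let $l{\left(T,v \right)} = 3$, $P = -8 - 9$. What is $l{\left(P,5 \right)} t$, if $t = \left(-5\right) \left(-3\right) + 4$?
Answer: $57$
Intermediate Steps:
$t = 19$ ($t = 15 + 4 = 19$)
$P = -17$ ($P = -8 - 9 = -17$)
$l{\left(P,5 \right)} t = 3 \cdot 19 = 57$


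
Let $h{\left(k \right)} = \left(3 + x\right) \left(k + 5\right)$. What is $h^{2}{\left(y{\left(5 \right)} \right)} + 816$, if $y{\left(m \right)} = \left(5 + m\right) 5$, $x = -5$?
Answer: $12916$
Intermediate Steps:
$y{\left(m \right)} = 25 + 5 m$
$h{\left(k \right)} = -10 - 2 k$ ($h{\left(k \right)} = \left(3 - 5\right) \left(k + 5\right) = - 2 \left(5 + k\right) = -10 - 2 k$)
$h^{2}{\left(y{\left(5 \right)} \right)} + 816 = \left(-10 - 2 \left(25 + 5 \cdot 5\right)\right)^{2} + 816 = \left(-10 - 2 \left(25 + 25\right)\right)^{2} + 816 = \left(-10 - 100\right)^{2} + 816 = \left(-110\right)^{2} + 816 = 12100 + 816 = 12916$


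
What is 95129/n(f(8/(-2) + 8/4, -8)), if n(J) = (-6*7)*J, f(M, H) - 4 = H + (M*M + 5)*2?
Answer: -95129/588 ≈ -161.78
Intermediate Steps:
f(M, H) = 14 + H + 2*M² (f(M, H) = 4 + (H + (M*M + 5)*2) = 4 + (H + (M² + 5)*2) = 4 + (H + (5 + M²)*2) = 4 + (H + (10 + 2*M²)) = 4 + (10 + H + 2*M²) = 14 + H + 2*M²)
n(J) = -42*J
95129/n(f(8/(-2) + 8/4, -8)) = 95129/((-42*(14 - 8 + 2*(8/(-2) + 8/4)²))) = 95129/((-42*(14 - 8 + 2*(8*(-½) + 8*(¼))²))) = 95129/((-42*(14 - 8 + 2*(-4 + 2)²))) = 95129/((-42*(14 - 8 + 2*(-2)²))) = 95129/((-42*(14 - 8 + 2*4))) = 95129/((-42*(14 - 8 + 8))) = 95129/((-42*14)) = 95129/(-588) = 95129*(-1/588) = -95129/588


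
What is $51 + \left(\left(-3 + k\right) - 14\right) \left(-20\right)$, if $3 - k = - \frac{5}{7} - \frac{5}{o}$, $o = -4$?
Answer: $\frac{2392}{7} \approx 341.71$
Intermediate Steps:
$k = \frac{69}{28}$ ($k = 3 - \left(- \frac{5}{7} - \frac{5}{-4}\right) = 3 - \left(\left(-5\right) \frac{1}{7} - - \frac{5}{4}\right) = 3 - \left(- \frac{5}{7} + \frac{5}{4}\right) = 3 - \frac{15}{28} = \frac{69}{28} \approx 2.4643$)
$51 + \left(\left(-3 + k\right) - 14\right) \left(-20\right) = 51 + \left(\left(-3 + \frac{69}{28}\right) - 14\right) \left(-20\right) = 51 + \left(- \frac{15}{28} - 14\right) \left(-20\right) = 51 - - \frac{2035}{7} = 51 + \frac{2035}{7} = \frac{2392}{7}$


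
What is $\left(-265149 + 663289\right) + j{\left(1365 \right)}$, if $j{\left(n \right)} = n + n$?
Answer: $400870$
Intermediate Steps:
$j{\left(n \right)} = 2 n$
$\left(-265149 + 663289\right) + j{\left(1365 \right)} = \left(-265149 + 663289\right) + 2 \cdot 1365 = 398140 + 2730 = 400870$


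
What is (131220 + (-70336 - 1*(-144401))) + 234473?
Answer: 439758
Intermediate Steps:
(131220 + (-70336 - 1*(-144401))) + 234473 = (131220 + (-70336 + 144401)) + 234473 = (131220 + 74065) + 234473 = 205285 + 234473 = 439758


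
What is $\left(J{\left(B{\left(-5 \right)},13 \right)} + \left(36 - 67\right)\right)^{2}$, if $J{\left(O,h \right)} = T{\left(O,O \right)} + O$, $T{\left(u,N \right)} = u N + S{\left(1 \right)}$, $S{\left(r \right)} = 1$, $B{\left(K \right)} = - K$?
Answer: $0$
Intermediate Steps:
$T{\left(u,N \right)} = 1 + N u$ ($T{\left(u,N \right)} = u N + 1 = N u + 1 = 1 + N u$)
$J{\left(O,h \right)} = 1 + O + O^{2}$ ($J{\left(O,h \right)} = \left(1 + O O\right) + O = \left(1 + O^{2}\right) + O = 1 + O + O^{2}$)
$\left(J{\left(B{\left(-5 \right)},13 \right)} + \left(36 - 67\right)\right)^{2} = \left(\left(1 - -5 + \left(\left(-1\right) \left(-5\right)\right)^{2}\right) + \left(36 - 67\right)\right)^{2} = \left(\left(1 + 5 + 5^{2}\right) + \left(36 - 67\right)\right)^{2} = \left(\left(1 + 5 + 25\right) - 31\right)^{2} = \left(31 - 31\right)^{2} = 0^{2} = 0$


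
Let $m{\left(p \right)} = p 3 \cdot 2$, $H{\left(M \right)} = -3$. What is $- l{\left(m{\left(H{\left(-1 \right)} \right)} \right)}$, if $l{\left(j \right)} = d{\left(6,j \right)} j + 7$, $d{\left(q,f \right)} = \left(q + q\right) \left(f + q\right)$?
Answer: $-2599$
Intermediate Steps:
$d{\left(q,f \right)} = 2 q \left(f + q\right)$
$m{\left(p \right)} = 6 p$ ($m{\left(p \right)} = 3 p 2 = 6 p$)
$l{\left(j \right)} = 7 + j \left(72 + 12 j\right)$ ($l{\left(j \right)} = 2 \cdot 6 \left(j + 6\right) j + 7 = 2 \cdot 6 \left(6 + j\right) j + 7 = \left(72 + 12 j\right) j + 7 = j \left(72 + 12 j\right) + 7 = 7 + j \left(72 + 12 j\right)$)
$- l{\left(m{\left(H{\left(-1 \right)} \right)} \right)} = - (7 + 12 \cdot 6 \left(-3\right) \left(6 + 6 \left(-3\right)\right)) = - (7 + 12 \left(-18\right) \left(6 - 18\right)) = - (7 + 12 \left(-18\right) \left(-12\right)) = - (7 + 2592) = \left(-1\right) 2599 = -2599$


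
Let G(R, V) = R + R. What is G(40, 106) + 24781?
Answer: 24861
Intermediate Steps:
G(R, V) = 2*R
G(40, 106) + 24781 = 2*40 + 24781 = 80 + 24781 = 24861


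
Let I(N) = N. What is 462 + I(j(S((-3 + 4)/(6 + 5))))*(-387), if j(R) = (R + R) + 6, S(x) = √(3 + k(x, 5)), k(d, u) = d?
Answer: -1860 - 774*√374/11 ≈ -3220.8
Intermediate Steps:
S(x) = √(3 + x)
j(R) = 6 + 2*R (j(R) = 2*R + 6 = 6 + 2*R)
462 + I(j(S((-3 + 4)/(6 + 5))))*(-387) = 462 + (6 + 2*√(3 + (-3 + 4)/(6 + 5)))*(-387) = 462 + (6 + 2*√(3 + 1/11))*(-387) = 462 + (6 + 2*√(34/11))*(-387) = 462 + (6 + 2*(√374/11))*(-387) = 462 + (6 + 2*√374/11)*(-387) = 462 + (-2322 - 774*√374/11) = -1860 - 774*√374/11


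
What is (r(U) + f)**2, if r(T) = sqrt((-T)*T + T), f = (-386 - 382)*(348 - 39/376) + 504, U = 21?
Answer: 157100553440796/2209 - 50135904*I*sqrt(105)/47 ≈ 7.1118e+10 - 1.0931e+7*I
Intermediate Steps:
f = -12533976/47 (f = -768*(348 - 39*1/376) + 504 = -768*(348 - 39/376) + 504 = -768*130809/376 + 504 = -12557664/47 + 504 = -12533976/47 ≈ -2.6668e+5)
r(T) = sqrt(T - T**2) (r(T) = sqrt(-T**2 + T) = sqrt(T - T**2))
(r(U) + f)**2 = (sqrt(21*(1 - 1*21)) - 12533976/47)**2 = (sqrt(21*(1 - 21)) - 12533976/47)**2 = (sqrt(21*(-20)) - 12533976/47)**2 = (sqrt(-420) - 12533976/47)**2 = (2*I*sqrt(105) - 12533976/47)**2 = (-12533976/47 + 2*I*sqrt(105))**2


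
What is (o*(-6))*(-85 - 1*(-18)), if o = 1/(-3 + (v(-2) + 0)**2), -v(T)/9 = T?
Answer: 134/107 ≈ 1.2523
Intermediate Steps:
v(T) = -9*T
o = 1/321 (o = 1/(-3 + (-9*(-2) + 0)**2) = 1/(-3 + (18 + 0)**2) = 1/(-3 + 18**2) = 1/(-3 + 324) = 1/321 ≈ 0.0031153)
(o*(-6))*(-85 - 1*(-18)) = ((1/321)*(-6))*(-85 - 1*(-18)) = -2*(-85 + 18)/107 = -2/107*(-67) = 134/107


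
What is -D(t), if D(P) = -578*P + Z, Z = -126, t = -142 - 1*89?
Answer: -133392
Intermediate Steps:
t = -231 (t = -142 - 89 = -231)
D(P) = -126 - 578*P (D(P) = -578*P - 126 = -126 - 578*P)
-D(t) = -(-126 - 578*(-231)) = -(-126 + 133518) = -1*133392 = -133392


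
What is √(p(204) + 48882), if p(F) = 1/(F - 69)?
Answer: √98986065/45 ≈ 221.09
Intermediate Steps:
p(F) = 1/(-69 + F)
√(p(204) + 48882) = √(1/(-69 + 204) + 48882) = √(1/135 + 48882) = √(6599071/135) = √98986065/45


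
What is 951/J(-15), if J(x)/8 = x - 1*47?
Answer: -951/496 ≈ -1.9173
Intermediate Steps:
J(x) = -376 + 8*x (J(x) = 8*(x - 1*47) = 8*(x - 47) = 8*(-47 + x) = -376 + 8*x)
951/J(-15) = 951/(-376 + 8*(-15)) = 951/(-376 - 120) = 951/(-496) = 951*(-1/496) = -951/496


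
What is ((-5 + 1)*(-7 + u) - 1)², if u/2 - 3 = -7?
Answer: 3481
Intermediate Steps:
u = -8 (u = 6 + 2*(-7) = 6 - 14 = -8)
((-5 + 1)*(-7 + u) - 1)² = ((-5 + 1)*(-7 - 8) - 1)² = (-4*(-15) - 1)² = (60 - 1)² = 59² = 3481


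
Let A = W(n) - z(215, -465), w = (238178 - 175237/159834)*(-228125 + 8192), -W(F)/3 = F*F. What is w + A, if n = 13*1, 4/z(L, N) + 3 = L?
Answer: -147915549276526261/2823734 ≈ -5.2383e+10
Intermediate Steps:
z(L, N) = 4/(-3 + L)
n = 13
W(F) = -3*F**2 (W(F) = -3*F*F = -3*F**2)
w = -2790859393298865/53278 (w = (238178 - 175237*1/159834)*(-219933) = (238178 - 175237/159834)*(-219933) = (38068767215/159834)*(-219933) = -2790859393298865/53278 ≈ -5.2383e+10)
A = -26872/53 (A = -3*13**2 - 4/(-3 + 215) = -3*169 - 4/212 = -507 - 4/212 = -507 - 1*1/53 = -507 - 1/53 = -26872/53 ≈ -507.02)
w + A = -2790859393298865/53278 - 26872/53 = -147915549276526261/2823734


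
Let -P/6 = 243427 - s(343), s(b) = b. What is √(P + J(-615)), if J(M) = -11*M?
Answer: I*√1451739 ≈ 1204.9*I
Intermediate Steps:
P = -1458504 (P = -6*(243427 - 1*343) = -6*(243427 - 343) = -6*243084 = -1458504)
√(P + J(-615)) = √(-1458504 - 11*(-615)) = √(-1458504 + 6765) = √(-1451739) = I*√1451739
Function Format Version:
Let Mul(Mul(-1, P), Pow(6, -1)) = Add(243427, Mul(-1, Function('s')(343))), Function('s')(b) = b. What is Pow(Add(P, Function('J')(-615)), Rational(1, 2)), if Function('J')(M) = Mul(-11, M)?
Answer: Mul(I, Pow(1451739, Rational(1, 2))) ≈ Mul(1204.9, I)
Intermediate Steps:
P = -1458504 (P = Mul(-6, Add(243427, Mul(-1, 343))) = Mul(-6, Add(243427, -343)) = Mul(-6, 243084) = -1458504)
Pow(Add(P, Function('J')(-615)), Rational(1, 2)) = Pow(Add(-1458504, Mul(-11, -615)), Rational(1, 2)) = Pow(Add(-1458504, 6765), Rational(1, 2)) = Pow(-1451739, Rational(1, 2)) = Mul(I, Pow(1451739, Rational(1, 2)))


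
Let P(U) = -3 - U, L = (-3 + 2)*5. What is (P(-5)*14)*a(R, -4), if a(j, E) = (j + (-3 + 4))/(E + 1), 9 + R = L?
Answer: 364/3 ≈ 121.33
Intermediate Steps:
L = -5 (L = -1*5 = -5)
R = -14 (R = -9 - 5 = -14)
a(j, E) = (1 + j)/(1 + E) (a(j, E) = (j + 1)/(1 + E) = (1 + j)/(1 + E))
(P(-5)*14)*a(R, -4) = ((-3 - 1*(-5))*14)*((1 - 14)/(1 - 4)) = ((-3 + 5)*14)*(-13/(-3)) = (2*14)*(-1/3*(-13)) = 28*(13/3) = 364/3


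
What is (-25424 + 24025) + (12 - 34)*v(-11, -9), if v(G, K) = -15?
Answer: -1069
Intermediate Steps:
(-25424 + 24025) + (12 - 34)*v(-11, -9) = (-25424 + 24025) + (12 - 34)*(-15) = -1399 - 22*(-15) = -1399 + 330 = -1069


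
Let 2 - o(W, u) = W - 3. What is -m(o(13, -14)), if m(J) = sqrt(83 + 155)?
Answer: -sqrt(238) ≈ -15.427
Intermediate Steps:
o(W, u) = 5 - W (o(W, u) = 2 - (W - 3) = 2 - (-3 + W) = 2 + (3 - W) = 5 - W)
m(J) = sqrt(238)
-m(o(13, -14)) = -sqrt(238)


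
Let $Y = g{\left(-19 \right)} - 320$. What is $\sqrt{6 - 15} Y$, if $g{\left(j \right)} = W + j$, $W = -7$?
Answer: $- 1038 i \approx - 1038.0 i$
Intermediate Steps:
$g{\left(j \right)} = -7 + j$
$Y = -346$ ($Y = \left(-7 - 19\right) - 320 = -26 - 320 = -346$)
$\sqrt{6 - 15} Y = \sqrt{6 - 15} \left(-346\right) = \sqrt{-9} \left(-346\right) = 3 i \left(-346\right) = - 1038 i$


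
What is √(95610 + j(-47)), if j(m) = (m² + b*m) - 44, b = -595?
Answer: 2*√31435 ≈ 354.60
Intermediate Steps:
j(m) = -44 + m² - 595*m (j(m) = (m² - 595*m) - 44 = -44 + m² - 595*m)
√(95610 + j(-47)) = √(95610 + (-44 + (-47)² - 595*(-47))) = √(95610 + (-44 + 2209 + 27965)) = √(95610 + 30130) = √125740 = 2*√31435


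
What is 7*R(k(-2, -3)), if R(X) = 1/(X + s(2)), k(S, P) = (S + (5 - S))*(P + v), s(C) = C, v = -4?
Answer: -7/33 ≈ -0.21212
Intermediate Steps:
k(S, P) = -20 + 5*P (k(S, P) = (S + (5 - S))*(P - 4) = 5*(-4 + P) = -20 + 5*P)
R(X) = 1/(2 + X) (R(X) = 1/(X + 2) = 1/(2 + X))
7*R(k(-2, -3)) = 7/(2 + (-20 + 5*(-3))) = 7/(2 + (-20 - 15)) = 7/(2 - 35) = 7/(-33) = 7*(-1/33) = -7/33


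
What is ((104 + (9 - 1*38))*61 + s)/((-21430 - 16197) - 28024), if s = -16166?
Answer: 11591/65651 ≈ 0.17655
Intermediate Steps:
((104 + (9 - 1*38))*61 + s)/((-21430 - 16197) - 28024) = ((104 + (9 - 1*38))*61 - 16166)/((-21430 - 16197) - 28024) = ((104 + (9 - 38))*61 - 16166)/(-37627 - 28024) = ((104 - 29)*61 - 16166)/(-65651) = (75*61 - 16166)*(-1/65651) = (4575 - 16166)*(-1/65651) = -11591*(-1/65651) = 11591/65651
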